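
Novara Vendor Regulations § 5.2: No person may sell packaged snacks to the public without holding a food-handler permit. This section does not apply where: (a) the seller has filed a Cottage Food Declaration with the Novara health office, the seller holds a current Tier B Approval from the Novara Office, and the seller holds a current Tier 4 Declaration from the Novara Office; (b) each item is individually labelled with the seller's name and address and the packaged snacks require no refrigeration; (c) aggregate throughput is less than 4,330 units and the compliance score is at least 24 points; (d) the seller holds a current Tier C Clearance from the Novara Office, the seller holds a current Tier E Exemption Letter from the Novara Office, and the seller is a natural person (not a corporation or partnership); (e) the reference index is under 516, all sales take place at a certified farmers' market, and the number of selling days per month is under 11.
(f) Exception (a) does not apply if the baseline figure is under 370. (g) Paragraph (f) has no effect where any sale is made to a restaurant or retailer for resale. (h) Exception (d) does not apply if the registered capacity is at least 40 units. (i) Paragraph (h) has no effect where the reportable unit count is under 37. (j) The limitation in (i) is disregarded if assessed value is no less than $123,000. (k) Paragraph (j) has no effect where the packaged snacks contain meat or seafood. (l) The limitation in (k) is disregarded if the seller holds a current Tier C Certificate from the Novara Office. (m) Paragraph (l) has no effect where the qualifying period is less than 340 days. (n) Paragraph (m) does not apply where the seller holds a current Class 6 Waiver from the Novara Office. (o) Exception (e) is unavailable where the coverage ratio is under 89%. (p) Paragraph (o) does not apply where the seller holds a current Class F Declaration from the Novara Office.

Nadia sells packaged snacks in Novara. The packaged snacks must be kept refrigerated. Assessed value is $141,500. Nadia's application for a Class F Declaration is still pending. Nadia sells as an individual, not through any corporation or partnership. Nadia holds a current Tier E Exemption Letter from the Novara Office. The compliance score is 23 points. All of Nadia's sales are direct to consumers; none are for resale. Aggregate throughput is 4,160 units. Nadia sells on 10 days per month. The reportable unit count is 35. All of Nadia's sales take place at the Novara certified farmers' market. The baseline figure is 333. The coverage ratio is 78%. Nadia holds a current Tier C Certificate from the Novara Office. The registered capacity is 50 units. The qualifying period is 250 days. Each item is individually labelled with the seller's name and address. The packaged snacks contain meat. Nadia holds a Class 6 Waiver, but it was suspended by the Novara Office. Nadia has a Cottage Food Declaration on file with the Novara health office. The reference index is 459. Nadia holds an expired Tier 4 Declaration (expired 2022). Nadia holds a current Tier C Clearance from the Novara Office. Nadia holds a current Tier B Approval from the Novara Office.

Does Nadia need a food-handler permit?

Exception (a) does not apply: the Tier 4 Declaration is not current.
Exception (b) fails — the packaged snacks require refrigeration.
Exception (c) does not apply: the compliance score is 23 points, short of 24 points.
All of (d)'s requirements are met (a current Tier C Clearance is held; a current Tier E Exemption Letter is held; the seller is a natural person). Under paragraphs (h)–(n): (h) would limit (d) — the registered capacity is 50 units, meeting the 40 units threshold — but (i) sets (h) aside: (i) operates against (h): the reportable unit count is 35, under the 37 limit. (j) would limit (i) — assessed value is $141,500, meeting the $123,000 threshold — but (k) sets (j) aside: (k) applies — the packaged snacks contain meat. (l) operates (a current Tier C Certificate is held), but is displaced by (m): (m) operates against (l): the qualifying period is 250 days, less than the 340 days limit. (n), which would lift (m), does not operate here — the Class 6 Waiver is not current. Exception (d) stands.
Exception (e): the reference index is 459, under the 516 limit; all sales are at a certified farmers' market; the number of selling days per month is 10, under the 11 limit — every condition holds. However, paragraphs (o)–(p) must be considered: (o) operates against (e): the coverage ratio is 78%, under the 89% limit. (p) is inapplicable (the Class F Declaration is not current), so (o) stands. So (e) is unavailable.

No — exception (d) applies; Nadia is not required to hold a food-handler permit.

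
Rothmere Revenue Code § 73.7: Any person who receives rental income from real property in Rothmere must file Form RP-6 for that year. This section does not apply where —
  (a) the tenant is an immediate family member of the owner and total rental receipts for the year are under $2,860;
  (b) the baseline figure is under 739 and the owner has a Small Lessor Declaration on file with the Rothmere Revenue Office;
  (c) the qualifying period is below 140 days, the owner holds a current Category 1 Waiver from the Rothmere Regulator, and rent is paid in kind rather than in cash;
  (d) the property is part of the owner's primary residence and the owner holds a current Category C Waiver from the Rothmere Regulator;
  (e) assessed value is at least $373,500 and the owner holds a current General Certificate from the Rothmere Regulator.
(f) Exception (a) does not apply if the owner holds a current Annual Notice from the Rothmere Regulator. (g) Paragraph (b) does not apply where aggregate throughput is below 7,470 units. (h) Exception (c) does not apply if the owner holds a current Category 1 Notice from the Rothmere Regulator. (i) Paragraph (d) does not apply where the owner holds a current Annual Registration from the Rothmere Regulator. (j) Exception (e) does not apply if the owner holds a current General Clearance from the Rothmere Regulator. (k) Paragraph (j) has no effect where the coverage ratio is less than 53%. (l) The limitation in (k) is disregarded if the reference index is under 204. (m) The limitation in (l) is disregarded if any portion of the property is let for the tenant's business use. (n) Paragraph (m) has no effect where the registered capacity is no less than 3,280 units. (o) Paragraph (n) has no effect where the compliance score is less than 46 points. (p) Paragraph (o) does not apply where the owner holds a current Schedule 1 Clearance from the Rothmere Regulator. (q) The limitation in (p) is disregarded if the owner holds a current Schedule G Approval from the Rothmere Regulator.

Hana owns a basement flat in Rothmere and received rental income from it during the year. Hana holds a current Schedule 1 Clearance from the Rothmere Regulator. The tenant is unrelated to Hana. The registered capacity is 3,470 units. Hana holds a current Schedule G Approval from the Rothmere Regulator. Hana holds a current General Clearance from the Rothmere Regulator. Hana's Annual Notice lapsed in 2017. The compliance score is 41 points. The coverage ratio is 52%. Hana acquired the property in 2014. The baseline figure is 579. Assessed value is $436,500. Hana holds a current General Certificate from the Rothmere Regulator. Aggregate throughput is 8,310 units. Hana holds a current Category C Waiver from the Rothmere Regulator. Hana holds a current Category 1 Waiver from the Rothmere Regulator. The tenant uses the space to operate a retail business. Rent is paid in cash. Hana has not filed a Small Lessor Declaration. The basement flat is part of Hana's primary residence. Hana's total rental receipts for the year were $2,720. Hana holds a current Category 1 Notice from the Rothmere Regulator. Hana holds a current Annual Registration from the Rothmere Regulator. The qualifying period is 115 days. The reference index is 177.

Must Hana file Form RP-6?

Exception (a) requires that the tenant is an immediate family member of the owner; but the tenant is unrelated to the owner, so (a) is unavailable.
Exception (b) does not apply: no Small Lessor Declaration is on file.
Exception (c) does not apply: rent is paid in cash.
Exception (d)'s conditions are all satisfied: the basement flat is part of the primary residence; a current Category C Waiver is held. But: (i) operates against (d): a current Annual Registration is held. (d) is therefore removed.
Exception (e): assessed value is $436,500, meeting the $373,500 threshold; a current General Certificate is held — every condition holds. As to paragraphs (j)–(q): (j) would limit (e) — a current General Clearance is held — but (k) sets (j) aside: (k) operates against (j): the coverage ratio is 52%, less than the 53% limit. (l) would limit (k) — the reference index is 177, under the 204 limit — but (m) sets (l) aside: (m) operates against (l): the space is let for business use. (n) would limit (m) — the registered capacity is 3,470 units, meeting the 3,280 units threshold — but (o) sets (n) aside: (o) applies — the compliance score is 41 points, less than the 46 points limit. (p) would limit (o) — a current Schedule 1 Clearance is held — but (q) sets (p) aside: (q) is triggered — a current Schedule G Approval is held. (e) remains available.

No — exception (e) applies; Hana is not required to file Form RP-6.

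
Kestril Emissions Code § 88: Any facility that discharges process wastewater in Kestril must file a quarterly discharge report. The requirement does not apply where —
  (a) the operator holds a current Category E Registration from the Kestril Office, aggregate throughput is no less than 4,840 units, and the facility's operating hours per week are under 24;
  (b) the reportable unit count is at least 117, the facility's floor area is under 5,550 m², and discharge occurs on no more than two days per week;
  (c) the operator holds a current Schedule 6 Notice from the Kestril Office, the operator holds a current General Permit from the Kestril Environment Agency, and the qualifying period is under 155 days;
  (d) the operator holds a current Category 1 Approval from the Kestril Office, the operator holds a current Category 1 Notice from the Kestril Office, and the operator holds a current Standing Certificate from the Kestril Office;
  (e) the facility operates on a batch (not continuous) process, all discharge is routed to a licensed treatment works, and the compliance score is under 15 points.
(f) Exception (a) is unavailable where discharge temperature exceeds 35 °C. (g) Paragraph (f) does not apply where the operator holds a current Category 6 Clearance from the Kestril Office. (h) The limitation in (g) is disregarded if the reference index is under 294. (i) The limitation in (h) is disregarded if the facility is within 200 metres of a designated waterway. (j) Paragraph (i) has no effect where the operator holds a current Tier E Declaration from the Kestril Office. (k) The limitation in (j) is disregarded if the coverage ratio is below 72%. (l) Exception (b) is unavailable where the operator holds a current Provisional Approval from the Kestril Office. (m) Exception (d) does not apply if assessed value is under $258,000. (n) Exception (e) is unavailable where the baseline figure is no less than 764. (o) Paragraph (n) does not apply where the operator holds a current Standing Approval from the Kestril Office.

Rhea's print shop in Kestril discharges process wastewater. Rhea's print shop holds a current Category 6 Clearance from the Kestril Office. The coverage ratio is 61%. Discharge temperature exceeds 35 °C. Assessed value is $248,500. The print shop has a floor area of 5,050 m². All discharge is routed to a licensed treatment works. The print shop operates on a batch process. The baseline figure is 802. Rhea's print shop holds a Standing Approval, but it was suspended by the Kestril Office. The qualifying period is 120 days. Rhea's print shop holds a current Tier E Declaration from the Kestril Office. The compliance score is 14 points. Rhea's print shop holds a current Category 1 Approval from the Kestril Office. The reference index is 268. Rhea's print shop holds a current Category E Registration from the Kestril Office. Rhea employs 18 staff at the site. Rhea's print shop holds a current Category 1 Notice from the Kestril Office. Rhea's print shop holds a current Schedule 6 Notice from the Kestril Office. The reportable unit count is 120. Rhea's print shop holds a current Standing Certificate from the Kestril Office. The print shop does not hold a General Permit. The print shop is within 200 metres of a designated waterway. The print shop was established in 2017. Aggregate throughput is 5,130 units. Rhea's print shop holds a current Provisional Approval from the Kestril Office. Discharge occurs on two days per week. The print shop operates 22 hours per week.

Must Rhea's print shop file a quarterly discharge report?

All of (a)'s requirements are met (a current Category E Registration is held; aggregate throughput is 5,130 units, meeting the 4,840 units threshold; the facility's operating hours per week are 22, under the 24 limit). Considering the limiting provisions: (f) applies (discharge temperature exceeds 35 °C), but yields to (g): (g) operates against (f): a current Category 6 Clearance is held. (h) is engaged (the reference index is 268, under the 294 limit), but is displaced by (i): (i) applies — the print shop is within 200 m of a designated waterway. (j) is engaged (a current Tier E Declaration is held), but is displaced by (k): (k) operates against (j): the coverage ratio is 61%, below the 72% limit. So (a) applies.
Exception (b): the reportable unit count is 120, meeting the 117 threshold; the facility's floor area is 5,050 m², under the 5,550 m² limit; discharge occurs on no more than two days per week — every condition holds. Turning to paragraph (l): (l) operates against (b): a current Provisional Approval is held. Exception (b) does not apply.
Exception (c) does not apply: no General Permit is held.
Exception (d): a current Category 1 Approval is held; a current Category 1 Notice is held; a current Standing Certificate is held — every condition holds. But applying paragraph (m): (m) is engaged — assessed value is $248,500, under the $258,000 limit. Exception (d) does not apply.
Exception (e): the facility operates on a batch process; discharge is routed to a licensed treatment works; the compliance score is 14 points, under the 15 points limit — every condition holds. But applying paragraphs (n)–(o): (n) operates against (e): the baseline figure is 802, meeting the 764 threshold. (o), which would lift (n), is not triggered — there is no Standing Approval in force. Exception (e) does not apply.

No — exception (a) applies; Rhea's print shop is not required to file a quarterly discharge report.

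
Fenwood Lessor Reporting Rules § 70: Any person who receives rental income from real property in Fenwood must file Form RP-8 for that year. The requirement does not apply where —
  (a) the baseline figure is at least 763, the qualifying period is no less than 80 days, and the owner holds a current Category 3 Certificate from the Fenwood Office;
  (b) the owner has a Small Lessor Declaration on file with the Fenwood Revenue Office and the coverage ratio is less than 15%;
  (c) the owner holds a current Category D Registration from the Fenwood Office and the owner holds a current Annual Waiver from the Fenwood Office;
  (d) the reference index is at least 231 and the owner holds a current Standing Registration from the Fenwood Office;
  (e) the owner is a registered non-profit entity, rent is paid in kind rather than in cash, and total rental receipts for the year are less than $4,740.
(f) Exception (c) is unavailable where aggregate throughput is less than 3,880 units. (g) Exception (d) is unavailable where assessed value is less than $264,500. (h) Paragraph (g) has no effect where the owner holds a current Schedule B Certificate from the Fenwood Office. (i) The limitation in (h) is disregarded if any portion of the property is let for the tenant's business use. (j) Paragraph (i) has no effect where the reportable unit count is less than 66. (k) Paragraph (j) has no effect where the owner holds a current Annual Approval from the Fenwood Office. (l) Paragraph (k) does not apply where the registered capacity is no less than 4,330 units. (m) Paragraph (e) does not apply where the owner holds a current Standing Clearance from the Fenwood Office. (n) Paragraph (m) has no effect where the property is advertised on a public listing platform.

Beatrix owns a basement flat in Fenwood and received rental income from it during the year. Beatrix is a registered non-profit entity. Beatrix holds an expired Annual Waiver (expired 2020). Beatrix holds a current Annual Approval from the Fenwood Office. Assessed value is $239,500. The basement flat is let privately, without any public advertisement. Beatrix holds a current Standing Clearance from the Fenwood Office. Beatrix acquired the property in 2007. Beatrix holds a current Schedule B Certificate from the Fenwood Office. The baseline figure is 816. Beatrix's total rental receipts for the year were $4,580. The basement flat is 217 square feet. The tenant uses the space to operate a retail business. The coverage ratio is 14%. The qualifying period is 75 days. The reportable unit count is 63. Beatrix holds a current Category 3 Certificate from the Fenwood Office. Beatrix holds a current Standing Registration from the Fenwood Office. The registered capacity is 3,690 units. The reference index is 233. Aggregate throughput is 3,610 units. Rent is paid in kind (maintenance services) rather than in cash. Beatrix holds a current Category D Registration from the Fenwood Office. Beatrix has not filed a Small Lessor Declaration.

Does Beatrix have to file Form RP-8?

Exception (a) does not apply: the qualifying period is 75 days, short of 80 days.
Exception (b) does not apply: no Small Lessor Declaration is on file.
Exception (c) does not apply: there is no Annual Waiver in force.
Exception (d)'s conditions are all satisfied: the reference index is 233, meeting the 231 threshold; a current Standing Registration is held. But: (g) operates against (d): assessed value is $239,500, less than the $264,500 limit. (h) would limit (g) — a current Schedule B Certificate is held — but (i) sets (h) aside: (i) operates against (h): the space is let for business use. (j) would limit (i) — the reportable unit count is 63, less than the 66 limit — but (k) sets (j) aside: (k) is triggered — a current Annual Approval is held. (l), which would lift (k), is not engaged — the registered capacity is 3,690 units, short of 4,330 units. (d) is therefore removed.
All of (e)'s requirements are met (Beatrix is a registered non-profit; rent is paid in kind; total rental receipts for the year are $4,580, less than the $4,740 limit). Turning to paragraphs (m)–(n): (m) is engaged — a current Standing Clearance is held. (n) is inapplicable (the property is let privately without advertisement), so (m) stands. Exception (e) does not apply.
None of the exceptions is available; § 70 applies in full.

Yes — Beatrix must file Form RP-8.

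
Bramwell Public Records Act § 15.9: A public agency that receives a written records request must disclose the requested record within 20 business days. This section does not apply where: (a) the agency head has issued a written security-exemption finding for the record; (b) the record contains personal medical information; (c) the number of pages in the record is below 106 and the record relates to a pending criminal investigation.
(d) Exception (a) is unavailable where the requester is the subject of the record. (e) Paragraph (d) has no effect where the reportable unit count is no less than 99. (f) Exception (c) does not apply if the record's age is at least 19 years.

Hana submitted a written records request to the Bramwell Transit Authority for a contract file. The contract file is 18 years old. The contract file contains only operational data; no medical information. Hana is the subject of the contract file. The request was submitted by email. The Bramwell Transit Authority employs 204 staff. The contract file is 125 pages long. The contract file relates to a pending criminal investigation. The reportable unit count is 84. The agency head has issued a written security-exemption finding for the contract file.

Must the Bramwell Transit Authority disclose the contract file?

Exception (a)'s conditions are all satisfied: a written security-exemption finding has been issued. But: (d) applies — Hana is the subject of the contract file. (e) is not engaged (the reportable unit count is 84, short of 99), so (d) stands. (a) is therefore removed.
Exception (b) does not apply: the contract file contains only operational data.
Exception (c) requires that the number of pages in the record is below 106; but the number of pages in the record is 125, not below 106, so (c) is unavailable.
No exception applies. The general rule governs.

Yes — the Bramwell Transit Authority must disclose the contract file.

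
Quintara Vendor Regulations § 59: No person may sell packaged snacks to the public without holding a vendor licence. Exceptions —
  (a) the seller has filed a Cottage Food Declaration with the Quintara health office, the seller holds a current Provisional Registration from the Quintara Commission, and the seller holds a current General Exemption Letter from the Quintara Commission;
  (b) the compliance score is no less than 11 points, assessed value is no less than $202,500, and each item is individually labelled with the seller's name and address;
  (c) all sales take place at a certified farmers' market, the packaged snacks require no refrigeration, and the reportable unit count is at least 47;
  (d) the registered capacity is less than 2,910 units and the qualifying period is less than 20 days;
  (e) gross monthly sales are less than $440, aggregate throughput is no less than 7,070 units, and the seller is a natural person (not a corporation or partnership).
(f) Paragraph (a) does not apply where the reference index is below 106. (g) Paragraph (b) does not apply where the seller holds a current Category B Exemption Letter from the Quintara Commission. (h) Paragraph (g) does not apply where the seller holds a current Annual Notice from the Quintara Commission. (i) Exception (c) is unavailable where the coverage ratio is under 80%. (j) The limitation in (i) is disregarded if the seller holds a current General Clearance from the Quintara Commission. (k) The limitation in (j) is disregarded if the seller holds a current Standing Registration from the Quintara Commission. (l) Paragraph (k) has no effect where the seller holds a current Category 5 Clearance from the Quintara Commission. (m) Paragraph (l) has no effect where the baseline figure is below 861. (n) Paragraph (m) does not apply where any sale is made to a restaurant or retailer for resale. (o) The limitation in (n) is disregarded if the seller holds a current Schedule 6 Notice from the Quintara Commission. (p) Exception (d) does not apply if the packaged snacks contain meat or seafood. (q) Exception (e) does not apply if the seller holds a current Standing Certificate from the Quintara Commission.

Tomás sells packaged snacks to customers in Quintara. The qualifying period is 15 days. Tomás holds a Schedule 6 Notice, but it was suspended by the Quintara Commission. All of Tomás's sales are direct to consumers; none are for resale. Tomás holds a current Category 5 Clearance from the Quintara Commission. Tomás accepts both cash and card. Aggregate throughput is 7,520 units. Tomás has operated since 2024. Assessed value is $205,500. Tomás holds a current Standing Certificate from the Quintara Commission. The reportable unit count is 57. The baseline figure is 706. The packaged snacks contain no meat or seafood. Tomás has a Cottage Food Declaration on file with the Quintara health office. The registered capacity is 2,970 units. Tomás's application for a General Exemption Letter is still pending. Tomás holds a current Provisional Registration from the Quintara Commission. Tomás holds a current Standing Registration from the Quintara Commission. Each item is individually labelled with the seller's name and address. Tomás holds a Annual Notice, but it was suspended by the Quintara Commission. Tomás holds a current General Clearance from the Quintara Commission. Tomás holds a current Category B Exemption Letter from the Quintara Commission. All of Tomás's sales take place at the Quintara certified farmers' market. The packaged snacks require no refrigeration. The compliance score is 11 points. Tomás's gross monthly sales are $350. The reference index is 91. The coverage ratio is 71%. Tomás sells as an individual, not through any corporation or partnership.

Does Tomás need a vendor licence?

Yes — Tomás must hold a vendor licence.

Exception (a) fails — there is no General Exemption Letter in force.
Exception (b)'s conditions are all satisfied: the compliance score is 11 points, meeting the 11 points threshold; assessed value is $205,500, meeting the $202,500 threshold; items are individually labelled. But applying paragraphs (g)–(h): (g) operates against (b): a current Category B Exemption Letter is held. (h), which would lift (g), is not engaged — no current Annual Notice is held. So (b) is unavailable.
Exception (c): all sales are at a certified farmers' market; the packaged snacks are shelf-stable; the reportable unit count is 57, meeting the 47 threshold — every condition holds. Turning to paragraphs (i)–(o): (i) is triggered — the coverage ratio is 71%, under the 80% limit. (j) is triggered (a current General Clearance is held), but is overridden by (k): (k) operates against (j): a current Standing Registration is held. (l) is triggered (a current Category 5 Clearance is held), but is overridden by (m): (m) operates — the baseline figure is 706, below the 861 limit. (n) is not triggered (no sales are for resale), so (m) stands. Exception (c) does not apply.
Exception (d) requires that the registered capacity is less than 2,910 units; but the registered capacity is 2,970 units, not less than 2,910 units, so (d) is unavailable.
Exception (e)'s conditions are all satisfied: gross monthly sales are $350, less than the $440 limit; aggregate throughput is 7,520 units, meeting the 7,070 units threshold; the seller is a natural person. However, paragraph (q) must be considered: (q) is engaged — a current Standing Certificate is held. So (e) is unavailable.
None of the exceptions is available; § 59 applies in full.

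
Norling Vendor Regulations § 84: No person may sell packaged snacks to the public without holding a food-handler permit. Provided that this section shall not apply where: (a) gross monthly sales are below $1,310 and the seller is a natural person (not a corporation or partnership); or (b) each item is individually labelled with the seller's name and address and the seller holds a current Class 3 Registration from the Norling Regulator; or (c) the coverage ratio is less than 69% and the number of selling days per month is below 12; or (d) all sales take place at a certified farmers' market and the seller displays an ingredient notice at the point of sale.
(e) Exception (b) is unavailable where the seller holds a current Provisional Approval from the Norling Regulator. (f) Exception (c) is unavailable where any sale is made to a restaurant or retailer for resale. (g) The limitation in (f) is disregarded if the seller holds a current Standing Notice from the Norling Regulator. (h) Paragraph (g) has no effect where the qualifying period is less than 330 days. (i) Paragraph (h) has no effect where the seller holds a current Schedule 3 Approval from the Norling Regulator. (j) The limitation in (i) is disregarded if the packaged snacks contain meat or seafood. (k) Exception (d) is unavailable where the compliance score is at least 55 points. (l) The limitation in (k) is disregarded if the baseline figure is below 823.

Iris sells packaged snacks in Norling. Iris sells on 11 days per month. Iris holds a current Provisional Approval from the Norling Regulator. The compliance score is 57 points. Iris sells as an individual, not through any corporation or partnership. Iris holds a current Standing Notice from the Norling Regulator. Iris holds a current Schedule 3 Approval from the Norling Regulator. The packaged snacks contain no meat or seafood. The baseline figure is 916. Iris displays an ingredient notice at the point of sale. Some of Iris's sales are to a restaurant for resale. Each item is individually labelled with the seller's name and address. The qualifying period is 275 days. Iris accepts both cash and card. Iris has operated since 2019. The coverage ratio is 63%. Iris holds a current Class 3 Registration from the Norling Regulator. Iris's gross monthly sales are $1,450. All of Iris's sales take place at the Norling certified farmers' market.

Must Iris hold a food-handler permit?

Exception (a) requires that gross monthly sales are below $1,310; but gross monthly sales are $1,450, not below $1,310, so (a) is unavailable.
Exception (b): items are individually labelled; a current Class 3 Registration is held — every condition holds. However, paragraph (e) must be considered: (e) operates against (b): a current Provisional Approval is held. (b) is therefore removed.
All of (c)'s requirements are met (the coverage ratio is 63%, less than the 69% limit; the number of selling days per month is 11, below the 12 limit). As to paragraphs (f)–(j): (f) operates (some sales are to a restaurant for resale), but yields to (g): (g) operates against (f): a current Standing Notice is held. (h) would limit (g) — the qualifying period is 275 days, less than the 330 days limit — but (i) sets (h) aside: (i) operates against (h): a current Schedule 3 Approval is held. (j) does not operate here (the packaged snacks contain no meat or seafood), so (i) stands. Exception (c) stands.
Exception (d) is satisfied on its face — all sales are at a certified farmers' market; an ingredient notice is displayed. But: (k) operates against (d): the compliance score is 57 points, meeting the 55 points threshold. (l) does not operate here (the baseline figure is 916, not below 823), so (k) stands. (d) is therefore removed.

No — exception (c) applies; Iris is not required to hold a food-handler permit.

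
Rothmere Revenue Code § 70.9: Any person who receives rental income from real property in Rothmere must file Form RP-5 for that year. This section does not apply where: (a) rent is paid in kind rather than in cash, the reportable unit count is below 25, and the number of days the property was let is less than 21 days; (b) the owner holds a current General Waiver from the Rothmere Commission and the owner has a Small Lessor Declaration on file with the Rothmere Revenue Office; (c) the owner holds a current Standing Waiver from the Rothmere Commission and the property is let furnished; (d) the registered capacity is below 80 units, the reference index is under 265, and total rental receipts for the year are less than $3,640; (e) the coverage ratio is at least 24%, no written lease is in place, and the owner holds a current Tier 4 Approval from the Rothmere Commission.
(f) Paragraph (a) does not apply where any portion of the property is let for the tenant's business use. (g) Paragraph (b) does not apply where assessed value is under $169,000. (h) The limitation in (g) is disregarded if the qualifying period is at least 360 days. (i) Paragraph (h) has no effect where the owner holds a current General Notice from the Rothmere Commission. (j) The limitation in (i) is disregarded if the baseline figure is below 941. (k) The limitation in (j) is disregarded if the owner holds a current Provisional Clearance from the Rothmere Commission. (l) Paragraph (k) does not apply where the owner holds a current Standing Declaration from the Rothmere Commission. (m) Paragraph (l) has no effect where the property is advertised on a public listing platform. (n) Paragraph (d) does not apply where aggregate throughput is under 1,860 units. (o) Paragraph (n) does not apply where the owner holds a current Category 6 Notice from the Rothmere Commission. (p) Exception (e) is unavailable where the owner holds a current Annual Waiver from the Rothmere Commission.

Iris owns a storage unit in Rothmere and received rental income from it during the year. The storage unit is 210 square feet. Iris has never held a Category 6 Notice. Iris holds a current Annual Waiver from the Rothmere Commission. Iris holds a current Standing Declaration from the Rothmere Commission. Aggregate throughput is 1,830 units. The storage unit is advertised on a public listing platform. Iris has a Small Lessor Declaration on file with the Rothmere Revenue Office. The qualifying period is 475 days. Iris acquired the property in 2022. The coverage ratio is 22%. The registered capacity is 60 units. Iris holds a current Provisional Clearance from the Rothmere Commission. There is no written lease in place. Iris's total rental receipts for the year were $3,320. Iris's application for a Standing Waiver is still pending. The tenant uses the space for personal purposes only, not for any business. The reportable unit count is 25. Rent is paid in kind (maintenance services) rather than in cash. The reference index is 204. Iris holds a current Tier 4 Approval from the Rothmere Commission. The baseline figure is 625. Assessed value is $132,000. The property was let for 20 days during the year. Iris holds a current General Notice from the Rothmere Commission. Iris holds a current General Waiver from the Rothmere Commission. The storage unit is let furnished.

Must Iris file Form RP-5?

Exception (a) fails — the reportable unit count is 25, not below 25.
All of (b)'s requirements are met (a current General Waiver is held; a Small Lessor Declaration is on file). But applying paragraphs (g)–(m): (g) operates against (b): assessed value is $132,000, under the $169,000 limit. (h) applies (the qualifying period is 475 days, meeting the 360 days threshold), but is overridden by (i): (i) operates against (h): a current General Notice is held. (j) operates (the baseline figure is 625, below the 941 limit), but is overridden by (k): (k) operates — a current Provisional Clearance is held. (l) would limit (k) — a current Standing Declaration is held — but (m) sets (l) aside: (m) operates against (l): the property is publicly advertised. So (b) is unavailable.
Exception (c) does not apply: the Standing Waiver is not current.
Exception (d) is satisfied on its face — the registered capacity is 60 units, below the 80 units limit; the reference index is 204, under the 265 limit; total rental receipts for the year are $3,320, less than the $3,640 limit. But applying paragraphs (n)–(o): (n) applies — aggregate throughput is 1,830 units, under the 1,860 units limit. (o), which would lift (n), is not engaged — no current Category 6 Notice is held. Exception (d) does not apply.
Exception (e) fails — the coverage ratio is 22%, short of 24%.
No exception is made out. Iris falls within the general rule.

Yes — Iris must file Form RP-5.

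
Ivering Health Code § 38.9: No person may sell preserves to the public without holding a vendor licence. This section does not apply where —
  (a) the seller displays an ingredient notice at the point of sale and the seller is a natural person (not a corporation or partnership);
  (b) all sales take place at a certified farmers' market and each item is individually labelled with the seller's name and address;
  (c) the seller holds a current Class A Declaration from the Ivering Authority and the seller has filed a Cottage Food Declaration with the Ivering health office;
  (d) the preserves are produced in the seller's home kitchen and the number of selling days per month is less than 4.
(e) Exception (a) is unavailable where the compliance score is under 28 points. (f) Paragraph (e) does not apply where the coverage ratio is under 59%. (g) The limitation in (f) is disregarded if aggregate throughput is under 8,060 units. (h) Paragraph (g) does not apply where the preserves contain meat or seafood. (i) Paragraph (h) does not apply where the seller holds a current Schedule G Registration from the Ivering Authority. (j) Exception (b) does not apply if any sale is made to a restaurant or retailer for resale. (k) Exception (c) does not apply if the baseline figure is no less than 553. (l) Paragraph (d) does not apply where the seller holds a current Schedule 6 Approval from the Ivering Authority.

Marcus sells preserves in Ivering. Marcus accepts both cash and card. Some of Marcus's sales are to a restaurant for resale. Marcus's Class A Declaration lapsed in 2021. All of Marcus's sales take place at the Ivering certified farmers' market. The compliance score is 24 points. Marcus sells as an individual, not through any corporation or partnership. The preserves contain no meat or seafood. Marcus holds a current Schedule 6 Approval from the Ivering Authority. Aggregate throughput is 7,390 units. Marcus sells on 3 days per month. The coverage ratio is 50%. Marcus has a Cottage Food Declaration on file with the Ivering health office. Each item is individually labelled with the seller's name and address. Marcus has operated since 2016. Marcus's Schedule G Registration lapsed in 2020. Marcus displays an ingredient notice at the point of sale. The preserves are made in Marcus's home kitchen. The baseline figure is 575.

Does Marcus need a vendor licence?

Exception (a)'s conditions are all satisfied: an ingredient notice is displayed; the seller is a natural person. But: (e) applies — the compliance score is 24 points, under the 28 points limit. (f) would limit (e) — the coverage ratio is 50%, under the 59% limit — but (g) sets (f) aside: (g) is triggered — aggregate throughput is 7,390 units, under the 8,060 units limit. (h) is not engaged (the preserves contain no meat or seafood), so (g) stands. (a) is therefore removed.
Exception (b)'s conditions are all satisfied: all sales are at a certified farmers' market; items are individually labelled. But: (j) operates against (b): some sales are to a restaurant for resale. (b) is therefore removed.
Exception (c) requires that the seller holds a current Class A Declaration from the Ivering Authority; but there is no Class A Declaration in force, so (c) is unavailable.
Exception (d): the preserves are home-kitchen produced; the number of selling days per month is 3, less than the 4 limit — every condition holds. Turning to paragraph (l): (l) operates against (d): a current Schedule 6 Approval is held. Exception (d) does not apply.
No exception applies. The general rule governs.

Yes — Marcus must hold a vendor licence.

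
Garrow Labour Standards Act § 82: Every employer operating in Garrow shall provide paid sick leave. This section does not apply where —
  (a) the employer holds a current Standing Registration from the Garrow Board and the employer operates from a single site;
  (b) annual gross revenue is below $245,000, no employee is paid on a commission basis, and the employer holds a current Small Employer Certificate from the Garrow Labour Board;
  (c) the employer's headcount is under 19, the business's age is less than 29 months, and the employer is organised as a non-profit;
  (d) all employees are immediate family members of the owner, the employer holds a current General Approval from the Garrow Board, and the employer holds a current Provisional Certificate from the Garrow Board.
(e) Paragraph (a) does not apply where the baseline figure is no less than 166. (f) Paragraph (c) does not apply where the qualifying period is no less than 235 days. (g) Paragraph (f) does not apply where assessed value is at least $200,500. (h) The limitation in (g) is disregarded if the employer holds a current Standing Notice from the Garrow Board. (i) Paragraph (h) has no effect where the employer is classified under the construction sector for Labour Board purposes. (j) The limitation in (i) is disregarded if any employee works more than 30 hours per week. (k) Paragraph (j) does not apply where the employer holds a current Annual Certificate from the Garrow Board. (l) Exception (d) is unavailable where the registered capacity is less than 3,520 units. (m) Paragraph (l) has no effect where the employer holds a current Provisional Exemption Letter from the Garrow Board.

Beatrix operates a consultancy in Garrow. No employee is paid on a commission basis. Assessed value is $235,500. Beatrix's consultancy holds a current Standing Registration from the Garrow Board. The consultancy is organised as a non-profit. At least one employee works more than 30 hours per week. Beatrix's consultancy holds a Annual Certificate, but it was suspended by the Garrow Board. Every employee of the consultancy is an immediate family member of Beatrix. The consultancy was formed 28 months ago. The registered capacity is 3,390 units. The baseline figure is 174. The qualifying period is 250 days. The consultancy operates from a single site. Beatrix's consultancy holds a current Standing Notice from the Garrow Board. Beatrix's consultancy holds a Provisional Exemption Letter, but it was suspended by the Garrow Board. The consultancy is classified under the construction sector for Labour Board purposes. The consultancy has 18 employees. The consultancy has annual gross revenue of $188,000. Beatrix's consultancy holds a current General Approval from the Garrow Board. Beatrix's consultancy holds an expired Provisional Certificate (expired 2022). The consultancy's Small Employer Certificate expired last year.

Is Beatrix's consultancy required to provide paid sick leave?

All of (a)'s requirements are met (a current Standing Registration is held; the employer operates from a single site). But applying paragraph (e): (e) operates against (a): the baseline figure is 174, meeting the 166 threshold. So (a) is unavailable.
Exception (b) does not apply: the Small Employer Certificate has expired.
Exception (c): the employer's headcount is 18, under the 19 limit; the business's age is 28 months, less than the 29 months limit; the employer is a non-profit — every condition holds. However, paragraphs (f)–(k) must be considered: (f) operates against (c): the qualifying period is 250 days, meeting the 235 days threshold. (g) would limit (f) — assessed value is $235,500, meeting the $200,500 threshold — but (h) sets (g) aside: (h) applies — a current Standing Notice is held. (i) would limit (h) — the consultancy is classified under the construction sector — but (j) sets (i) aside: (j) operates — at least one employee exceeds 30 hours/week. (k) does not operate here (there is no Annual Certificate in force), so (j) stands. Exception (c) does not apply.
Exception (d) does not apply: no current Provisional Certificate is held.
None of the exceptions is available; § 82 applies in full.

Yes — Beatrix's consultancy must provide paid sick leave.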